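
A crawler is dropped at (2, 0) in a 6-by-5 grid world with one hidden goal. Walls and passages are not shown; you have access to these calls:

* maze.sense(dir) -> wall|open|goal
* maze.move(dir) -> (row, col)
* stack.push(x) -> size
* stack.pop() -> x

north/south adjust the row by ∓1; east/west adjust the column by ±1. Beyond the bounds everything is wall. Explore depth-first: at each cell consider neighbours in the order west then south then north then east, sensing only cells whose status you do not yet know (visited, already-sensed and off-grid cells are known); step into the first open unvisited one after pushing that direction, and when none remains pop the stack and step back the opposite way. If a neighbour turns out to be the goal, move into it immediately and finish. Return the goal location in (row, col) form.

==> sense(dir='south')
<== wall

==> sense(dir='north')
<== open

==> push(x='north')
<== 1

==> move(dir='north')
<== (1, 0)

==> sense(dir='north')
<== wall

==> sense(dir='east')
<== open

==> push(x='east')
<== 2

==> move(dir='east')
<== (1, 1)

==> sense(dir='south')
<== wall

==> sense(dir='north')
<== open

==> push(x='north')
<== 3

==> move(dir='north')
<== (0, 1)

==> sense(dir='east')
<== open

==> push(x='east')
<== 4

==> move(dir='east')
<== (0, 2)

==> sense(dir='south')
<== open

==> push(x='south')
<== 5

==> move(dir='south')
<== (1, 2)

==> sense(dir='south')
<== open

==> push(x='south')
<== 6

==> move(dir='south')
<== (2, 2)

==> sense(dir='south')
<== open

==> push(x='south')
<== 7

==> move(dir='south')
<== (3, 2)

==> sense(dir='west')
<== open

==> push(x='west')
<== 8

==> move(dir='west')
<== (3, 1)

==> sense(dir='south')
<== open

==> push(x='south')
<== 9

==> move(dir='south')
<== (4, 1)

==> sense(dir='west')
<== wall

==> sense(dir='south')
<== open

==> push(x='south')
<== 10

==> move(dir='south')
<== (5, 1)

==> sense(dir='west')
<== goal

==> move(dir='west')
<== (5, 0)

Answer: (5, 0)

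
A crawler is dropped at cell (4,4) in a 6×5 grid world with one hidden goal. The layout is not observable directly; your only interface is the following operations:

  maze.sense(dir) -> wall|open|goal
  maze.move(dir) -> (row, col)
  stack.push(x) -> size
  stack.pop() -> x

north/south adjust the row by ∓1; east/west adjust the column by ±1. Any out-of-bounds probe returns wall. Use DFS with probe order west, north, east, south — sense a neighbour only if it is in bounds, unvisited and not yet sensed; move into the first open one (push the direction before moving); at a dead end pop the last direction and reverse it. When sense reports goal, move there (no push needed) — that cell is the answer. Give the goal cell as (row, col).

Calling maze.sense using west, and observe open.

I use stack.push using west, and get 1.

Next I call maze.move using west, which returns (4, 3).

Calling maze.sense using west, : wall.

I invoke maze.sense using north, → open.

I call stack.push using north, and see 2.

I try maze.move using north, giving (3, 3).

I invoke maze.sense using west, → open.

Invoking stack.push using west, yielding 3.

Using maze.move using west, which returns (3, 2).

I invoke maze.sense using west, — result: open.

I invoke stack.push using west, giving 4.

I try maze.move using west, yielding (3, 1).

Calling maze.sense using west, and see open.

Using stack.push using west, : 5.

Now I run maze.move using west, and see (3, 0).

Invoking maze.sense using north, and get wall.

I call maze.sense using south, and observe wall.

I invoke stack.pop, giving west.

Calling maze.move using east, giving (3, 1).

Using maze.sense using north, — result: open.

Then stack.push using north, and see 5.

Now I run maze.move using north, and see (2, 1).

I call maze.sense using north, and see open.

I run stack.push using north, → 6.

Next I call maze.move using north, → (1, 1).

I try maze.sense using west, — result: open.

Invoking stack.push using west, giving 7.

I invoke maze.move using west, : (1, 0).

Now I run maze.sense using north, giving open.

Invoking stack.push using north, and see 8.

Invoking maze.move using north, giving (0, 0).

I use maze.sense using east, giving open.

Next I call stack.push using east, giving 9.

I try maze.move using east, and get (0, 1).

I call maze.sense using east, and get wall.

I invoke stack.pop(), yielding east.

I call maze.move using west, — result: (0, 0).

I try stack.pop, which returns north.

Using maze.move using south, giving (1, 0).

I run stack.pop(), and get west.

Invoking maze.move using east, and observe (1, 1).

Using maze.sense using east, — result: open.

I call stack.push using east, yielding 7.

Invoking maze.move using east, : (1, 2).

I run maze.sense using east, which returns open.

Using stack.push using east, : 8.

Invoking maze.move using east, and get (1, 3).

Calling maze.sense using north, and see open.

I call stack.push using north, → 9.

I invoke maze.move using north, : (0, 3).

Using maze.sense using east, yielding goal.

Next I call maze.move using east, and see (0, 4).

Answer: (0, 4)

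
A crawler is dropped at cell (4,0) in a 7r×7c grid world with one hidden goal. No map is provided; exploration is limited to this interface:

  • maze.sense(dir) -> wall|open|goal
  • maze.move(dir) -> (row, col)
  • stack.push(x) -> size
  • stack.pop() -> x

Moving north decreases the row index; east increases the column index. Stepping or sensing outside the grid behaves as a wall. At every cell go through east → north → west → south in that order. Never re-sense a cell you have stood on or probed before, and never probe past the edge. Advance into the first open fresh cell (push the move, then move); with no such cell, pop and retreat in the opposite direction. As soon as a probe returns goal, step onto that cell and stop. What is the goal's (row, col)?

Action: sense[dir: east]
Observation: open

Action: push[x: east]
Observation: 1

Action: move[dir: east]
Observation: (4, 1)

Action: sense[dir: east]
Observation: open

Action: push[x: east]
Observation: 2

Action: move[dir: east]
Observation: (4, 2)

Action: sense[dir: east]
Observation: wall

Action: sense[dir: north]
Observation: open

Action: push[x: north]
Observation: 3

Action: move[dir: north]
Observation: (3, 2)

Action: sense[dir: east]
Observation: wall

Action: sense[dir: north]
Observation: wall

Action: sense[dir: west]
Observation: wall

Action: pop[]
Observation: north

Action: move[dir: south]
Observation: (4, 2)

Action: sense[dir: south]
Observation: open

Action: push[x: south]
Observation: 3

Action: move[dir: south]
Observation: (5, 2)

Action: sense[dir: east]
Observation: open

Action: push[x: east]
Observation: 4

Action: move[dir: east]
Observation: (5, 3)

Action: sense[dir: east]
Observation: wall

Action: sense[dir: south]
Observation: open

Action: push[x: south]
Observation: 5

Action: move[dir: south]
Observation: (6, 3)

Action: sense[dir: east]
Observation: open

Action: push[x: east]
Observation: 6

Action: move[dir: east]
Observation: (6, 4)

Action: sense[dir: east]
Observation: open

Action: push[x: east]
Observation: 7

Action: move[dir: east]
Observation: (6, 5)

Action: sense[dir: east]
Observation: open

Action: push[x: east]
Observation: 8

Action: move[dir: east]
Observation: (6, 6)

Action: sense[dir: north]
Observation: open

Action: push[x: north]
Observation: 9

Action: move[dir: north]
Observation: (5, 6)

Action: sense[dir: north]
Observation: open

Action: push[x: north]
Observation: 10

Action: move[dir: north]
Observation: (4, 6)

Action: sense[dir: north]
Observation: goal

Action: move[dir: north]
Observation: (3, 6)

Answer: (3, 6)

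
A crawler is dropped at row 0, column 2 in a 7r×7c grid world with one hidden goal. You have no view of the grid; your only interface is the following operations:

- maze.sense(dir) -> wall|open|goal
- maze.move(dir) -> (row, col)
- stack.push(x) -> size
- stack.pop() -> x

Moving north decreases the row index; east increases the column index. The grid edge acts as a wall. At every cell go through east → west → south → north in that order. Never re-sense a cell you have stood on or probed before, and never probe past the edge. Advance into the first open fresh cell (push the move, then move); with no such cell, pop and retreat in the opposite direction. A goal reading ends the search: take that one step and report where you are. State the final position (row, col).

-- maze.sense(dir='east') -> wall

-- maze.sense(dir='west') -> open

-- stack.push(x='west') -> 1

-- maze.move(dir='west') -> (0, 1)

-- maze.sense(dir='west') -> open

-- stack.push(x='west') -> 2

-- maze.move(dir='west') -> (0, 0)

-- maze.sense(dir='south') -> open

-- stack.push(x='south') -> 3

-- maze.move(dir='south') -> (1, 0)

-- maze.sense(dir='east') -> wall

-- maze.sense(dir='south') -> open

-- stack.push(x='south') -> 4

-- maze.move(dir='south') -> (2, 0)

-- maze.sense(dir='east') -> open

-- stack.push(x='east') -> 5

-- maze.move(dir='east') -> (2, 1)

-- maze.sense(dir='east') -> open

-- stack.push(x='east') -> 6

-- maze.move(dir='east') -> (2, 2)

-- maze.sense(dir='east') -> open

-- stack.push(x='east') -> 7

-- maze.move(dir='east') -> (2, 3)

-- maze.sense(dir='east') -> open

-- stack.push(x='east') -> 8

-- maze.move(dir='east') -> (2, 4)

-- maze.sense(dir='east') -> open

-- stack.push(x='east') -> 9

-- maze.move(dir='east') -> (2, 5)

-- maze.sense(dir='east') -> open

-- stack.push(x='east') -> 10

-- maze.move(dir='east') -> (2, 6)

-- maze.sense(dir='south') -> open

-- stack.push(x='south') -> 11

-- maze.move(dir='south') -> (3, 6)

-- maze.sense(dir='west') -> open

-- stack.push(x='west') -> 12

-- maze.move(dir='west') -> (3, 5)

-- maze.sense(dir='west') -> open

-- stack.push(x='west') -> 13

-- maze.move(dir='west') -> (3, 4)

-- maze.sense(dir='west') -> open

-- stack.push(x='west') -> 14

-- maze.move(dir='west') -> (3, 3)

-- maze.sense(dir='west') -> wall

-- maze.sense(dir='south') -> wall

-- stack.pop() -> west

-- maze.move(dir='east') -> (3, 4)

-- maze.sense(dir='south') -> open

-- stack.push(x='south') -> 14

-- maze.move(dir='south') -> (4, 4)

-- maze.sense(dir='east') -> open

-- stack.push(x='east') -> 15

-- maze.move(dir='east') -> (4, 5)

-- maze.sense(dir='east') -> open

-- stack.push(x='east') -> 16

-- maze.move(dir='east') -> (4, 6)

-- maze.sense(dir='south') -> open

-- stack.push(x='south') -> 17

-- maze.move(dir='south') -> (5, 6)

-- maze.sense(dir='west') -> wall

-- maze.sense(dir='south') -> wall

-- stack.pop() -> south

-- maze.move(dir='north') -> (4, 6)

-- stack.pop() -> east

-- maze.move(dir='west') -> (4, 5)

-- stack.pop() -> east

-- maze.move(dir='west') -> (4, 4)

-- maze.sense(dir='south') -> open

-- stack.push(x='south') -> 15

-- maze.move(dir='south') -> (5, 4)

-- maze.sense(dir='west') -> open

-- stack.push(x='west') -> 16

-- maze.move(dir='west') -> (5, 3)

-- maze.sense(dir='west') -> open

-- stack.push(x='west') -> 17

-- maze.move(dir='west') -> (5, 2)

-- maze.sense(dir='west') -> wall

-- maze.sense(dir='south') -> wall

-- maze.sense(dir='north') -> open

-- stack.push(x='north') -> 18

-- maze.move(dir='north') -> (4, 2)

-- maze.sense(dir='west') -> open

-- stack.push(x='west') -> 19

-- maze.move(dir='west') -> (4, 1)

-- maze.sense(dir='west') -> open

-- stack.push(x='west') -> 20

-- maze.move(dir='west') -> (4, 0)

-- maze.sense(dir='south') -> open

-- stack.push(x='south') -> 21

-- maze.move(dir='south') -> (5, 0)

-- maze.sense(dir='south') -> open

-- stack.push(x='south') -> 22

-- maze.move(dir='south') -> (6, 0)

-- maze.sense(dir='east') -> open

-- stack.push(x='east') -> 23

-- maze.move(dir='east') -> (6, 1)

-- stack.pop() -> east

-- maze.move(dir='west') -> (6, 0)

-- stack.pop() -> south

-- maze.move(dir='north') -> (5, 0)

-- stack.pop() -> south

-- maze.move(dir='north') -> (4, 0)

-- maze.sense(dir='north') -> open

-- stack.push(x='north') -> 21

-- maze.move(dir='north') -> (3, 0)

-- maze.sense(dir='east') -> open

-- stack.push(x='east') -> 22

-- maze.move(dir='east') -> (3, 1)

-- stack.pop() -> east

-- maze.move(dir='west') -> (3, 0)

-- stack.pop() -> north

-- maze.move(dir='south') -> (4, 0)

-- stack.pop() -> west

-- maze.move(dir='east') -> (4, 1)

-- stack.pop() -> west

-- maze.move(dir='east') -> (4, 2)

-- stack.pop() -> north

-- maze.move(dir='south') -> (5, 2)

-- stack.pop() -> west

-- maze.move(dir='east') -> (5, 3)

-- maze.sense(dir='south') -> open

-- stack.push(x='south') -> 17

-- maze.move(dir='south') -> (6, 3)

-- maze.sense(dir='east') -> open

-- stack.push(x='east') -> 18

-- maze.move(dir='east') -> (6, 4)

-- maze.sense(dir='east') -> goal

-- maze.move(dir='east') -> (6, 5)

Answer: (6, 5)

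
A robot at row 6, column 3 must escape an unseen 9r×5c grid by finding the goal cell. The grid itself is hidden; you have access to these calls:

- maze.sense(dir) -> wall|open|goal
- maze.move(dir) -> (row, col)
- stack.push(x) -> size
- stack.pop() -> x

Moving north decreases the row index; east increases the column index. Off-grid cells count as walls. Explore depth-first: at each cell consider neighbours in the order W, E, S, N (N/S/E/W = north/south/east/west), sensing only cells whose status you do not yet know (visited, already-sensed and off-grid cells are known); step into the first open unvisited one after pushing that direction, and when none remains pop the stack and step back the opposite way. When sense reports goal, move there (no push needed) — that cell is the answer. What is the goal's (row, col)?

Step: maze.sense[dir: west]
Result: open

Step: stack.push[x: west]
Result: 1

Step: maze.move[dir: west]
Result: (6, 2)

Step: maze.sense[dir: west]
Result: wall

Step: maze.sense[dir: south]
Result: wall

Step: maze.sense[dir: north]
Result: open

Step: stack.push[x: north]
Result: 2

Step: maze.move[dir: north]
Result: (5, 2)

Step: maze.sense[dir: west]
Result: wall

Step: maze.sense[dir: east]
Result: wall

Step: maze.sense[dir: north]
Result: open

Step: stack.push[x: north]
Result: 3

Step: maze.move[dir: north]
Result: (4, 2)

Step: maze.sense[dir: west]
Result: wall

Step: maze.sense[dir: east]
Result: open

Step: stack.push[x: east]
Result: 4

Step: maze.move[dir: east]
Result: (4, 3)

Step: maze.sense[dir: east]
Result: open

Step: stack.push[x: east]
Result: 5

Step: maze.move[dir: east]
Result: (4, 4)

Step: maze.sense[dir: south]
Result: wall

Step: maze.sense[dir: north]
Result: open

Step: stack.push[x: north]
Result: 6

Step: maze.move[dir: north]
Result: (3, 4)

Step: maze.sense[dir: west]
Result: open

Step: stack.push[x: west]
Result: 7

Step: maze.move[dir: west]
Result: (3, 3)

Step: maze.sense[dir: west]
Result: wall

Step: maze.sense[dir: north]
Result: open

Step: stack.push[x: north]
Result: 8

Step: maze.move[dir: north]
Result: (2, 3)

Step: maze.sense[dir: west]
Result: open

Step: stack.push[x: west]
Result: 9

Step: maze.move[dir: west]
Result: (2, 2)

Step: maze.sense[dir: west]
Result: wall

Step: maze.sense[dir: north]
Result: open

Step: stack.push[x: north]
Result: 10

Step: maze.move[dir: north]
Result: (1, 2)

Step: maze.sense[dir: west]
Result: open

Step: stack.push[x: west]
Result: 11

Step: maze.move[dir: west]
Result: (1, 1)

Step: maze.sense[dir: west]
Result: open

Step: stack.push[x: west]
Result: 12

Step: maze.move[dir: west]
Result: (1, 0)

Step: maze.sense[dir: south]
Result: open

Step: stack.push[x: south]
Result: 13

Step: maze.move[dir: south]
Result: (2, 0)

Step: maze.sense[dir: south]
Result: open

Step: stack.push[x: south]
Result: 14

Step: maze.move[dir: south]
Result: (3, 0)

Step: maze.sense[dir: east]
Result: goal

Step: maze.move[dir: east]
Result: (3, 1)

Answer: (3, 1)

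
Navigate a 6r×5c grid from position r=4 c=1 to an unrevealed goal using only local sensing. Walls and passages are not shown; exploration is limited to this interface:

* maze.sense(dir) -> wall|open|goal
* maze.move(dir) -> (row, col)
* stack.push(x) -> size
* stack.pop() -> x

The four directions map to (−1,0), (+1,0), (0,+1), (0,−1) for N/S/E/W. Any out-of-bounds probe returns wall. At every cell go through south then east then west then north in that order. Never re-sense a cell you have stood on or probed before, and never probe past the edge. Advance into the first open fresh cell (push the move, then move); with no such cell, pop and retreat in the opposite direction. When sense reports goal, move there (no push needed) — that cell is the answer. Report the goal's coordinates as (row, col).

Step: maze.sense[dir='south']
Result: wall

Step: maze.sense[dir='east']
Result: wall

Step: maze.sense[dir='west']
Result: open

Step: stack.push[x='west']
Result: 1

Step: maze.move[dir='west']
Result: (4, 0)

Step: maze.sense[dir='south']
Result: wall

Step: maze.sense[dir='north']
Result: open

Step: stack.push[x='north']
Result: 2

Step: maze.move[dir='north']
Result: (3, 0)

Step: maze.sense[dir='east']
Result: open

Step: stack.push[x='east']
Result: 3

Step: maze.move[dir='east']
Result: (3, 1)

Step: maze.sense[dir='east']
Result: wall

Step: maze.sense[dir='north']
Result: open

Step: stack.push[x='north']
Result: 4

Step: maze.move[dir='north']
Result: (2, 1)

Step: maze.sense[dir='east']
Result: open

Step: stack.push[x='east']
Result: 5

Step: maze.move[dir='east']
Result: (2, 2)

Step: maze.sense[dir='east']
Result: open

Step: stack.push[x='east']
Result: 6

Step: maze.move[dir='east']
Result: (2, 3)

Step: maze.sense[dir='south']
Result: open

Step: stack.push[x='south']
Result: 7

Step: maze.move[dir='south']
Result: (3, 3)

Step: maze.sense[dir='south']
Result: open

Step: stack.push[x='south']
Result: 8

Step: maze.move[dir='south']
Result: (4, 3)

Step: maze.sense[dir='south']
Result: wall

Step: maze.sense[dir='east']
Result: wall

Step: stack.pop[]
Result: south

Step: maze.move[dir='north']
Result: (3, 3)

Step: maze.sense[dir='east']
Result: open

Step: stack.push[x='east']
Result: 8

Step: maze.move[dir='east']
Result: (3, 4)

Step: maze.sense[dir='north']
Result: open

Step: stack.push[x='north']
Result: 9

Step: maze.move[dir='north']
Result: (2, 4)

Step: maze.sense[dir='north']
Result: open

Step: stack.push[x='north']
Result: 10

Step: maze.move[dir='north']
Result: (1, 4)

Step: maze.sense[dir='west']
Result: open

Step: stack.push[x='west']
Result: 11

Step: maze.move[dir='west']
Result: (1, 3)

Step: maze.sense[dir='west']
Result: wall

Step: maze.sense[dir='north']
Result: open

Step: stack.push[x='north']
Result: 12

Step: maze.move[dir='north']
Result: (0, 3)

Step: maze.sense[dir='east']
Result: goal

Step: maze.move[dir='east']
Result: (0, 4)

Answer: (0, 4)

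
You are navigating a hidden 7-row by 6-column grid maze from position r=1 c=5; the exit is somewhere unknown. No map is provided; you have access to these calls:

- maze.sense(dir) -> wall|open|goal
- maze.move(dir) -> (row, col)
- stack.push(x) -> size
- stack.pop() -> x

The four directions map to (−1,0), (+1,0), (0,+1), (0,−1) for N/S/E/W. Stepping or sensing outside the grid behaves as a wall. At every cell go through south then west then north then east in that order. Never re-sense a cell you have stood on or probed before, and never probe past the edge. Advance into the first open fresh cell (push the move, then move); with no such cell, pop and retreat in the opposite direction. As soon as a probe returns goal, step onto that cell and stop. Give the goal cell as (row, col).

Using maze.sense on dir→south, : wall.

Using maze.sense on dir→west, — result: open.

Then stack.push on x→west, → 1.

I call maze.move on dir→west, which returns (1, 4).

I call maze.sense on dir→south, and observe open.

I run stack.push on x→south, which returns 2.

I use maze.move on dir→south, giving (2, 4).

Using maze.sense on dir→south, which returns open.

Now I run stack.push on x→south, and get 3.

Invoking maze.move on dir→south, and get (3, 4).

Then maze.sense on dir→south, and see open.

I try stack.push on x→south, and get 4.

I invoke maze.move on dir→south, — result: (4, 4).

Calling maze.sense on dir→south, : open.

I run stack.push on x→south, : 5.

Next I call maze.move on dir→south, and observe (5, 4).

Then maze.sense on dir→south, giving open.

I use stack.push on x→south, giving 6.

Now I run maze.move on dir→south, → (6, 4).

I call maze.sense on dir→west, and get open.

I call stack.push on x→west, yielding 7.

I invoke maze.move on dir→west, and get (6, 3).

Invoking maze.sense on dir→west, and see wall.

I use maze.sense on dir→north, and observe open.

Next I call stack.push on x→north, which returns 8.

Using maze.move on dir→north, and get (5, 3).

I run maze.sense on dir→west, : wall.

Invoking maze.sense on dir→north, which returns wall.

I use stack.pop(), — result: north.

I try maze.move on dir→south, giving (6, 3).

Now I run stack.pop, — result: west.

Now I run maze.move on dir→east, and get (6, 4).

I try maze.sense on dir→east, and see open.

I run stack.push on x→east, which returns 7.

Invoking maze.move on dir→east, giving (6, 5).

I use maze.sense on dir→north, yielding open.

I try stack.push on x→north, and observe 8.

Calling maze.move on dir→north, : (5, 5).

Then maze.sense on dir→north, → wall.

Using stack.pop(), → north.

I run maze.move on dir→south, which returns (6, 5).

Invoking stack.pop, and observe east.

I invoke maze.move on dir→west, — result: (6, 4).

I use stack.pop, yielding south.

I call maze.move on dir→north, : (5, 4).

Now I run stack.pop(), giving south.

Now I run maze.move on dir→north, and see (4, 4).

Then stack.pop(), and see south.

I invoke maze.move on dir→north, and get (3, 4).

I use maze.sense on dir→west, yielding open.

I try stack.push on x→west, : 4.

I call maze.move on dir→west, — result: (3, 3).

I try maze.sense on dir→west, → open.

Then stack.push on x→west, which returns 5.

I run maze.move on dir→west, → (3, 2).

I invoke maze.sense on dir→south, giving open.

Next I call stack.push on x→south, → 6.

I invoke maze.move on dir→south, which returns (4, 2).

Calling maze.sense on dir→west, yielding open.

Now I run stack.push on x→west, and get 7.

Using maze.move on dir→west, yielding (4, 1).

Using maze.sense on dir→south, → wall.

Now I run maze.sense on dir→west, yielding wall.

Now I run maze.sense on dir→north, and get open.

I run stack.push on x→north, and see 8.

I use maze.move on dir→north, → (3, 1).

Next I call maze.sense on dir→west, and observe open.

Then stack.push on x→west, and see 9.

Next I call maze.move on dir→west, which returns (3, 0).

I use maze.sense on dir→north, which returns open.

Using stack.push on x→north, → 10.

I use maze.move on dir→north, giving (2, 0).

I run maze.sense on dir→north, and observe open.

I invoke stack.push on x→north, giving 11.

Now I run maze.move on dir→north, which returns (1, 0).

I try maze.sense on dir→north, which returns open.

Calling stack.push on x→north, yielding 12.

Calling maze.move on dir→north, yielding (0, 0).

I run maze.sense on dir→east, : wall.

Now I run stack.pop(), → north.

Calling maze.move on dir→south, → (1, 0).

Invoking maze.sense on dir→east, giving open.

I call stack.push on x→east, yielding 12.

I use maze.move on dir→east, and get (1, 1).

Calling maze.sense on dir→south, which returns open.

Calling stack.push on x→south, which returns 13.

Next I call maze.move on dir→south, and get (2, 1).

I use maze.sense on dir→east, and observe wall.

Invoking stack.pop, yielding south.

I try maze.move on dir→north, : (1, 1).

Calling maze.sense on dir→east, which returns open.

Invoking stack.push on x→east, — result: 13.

Calling maze.move on dir→east, → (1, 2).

Invoking maze.sense on dir→north, and see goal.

Next I call maze.move on dir→north, : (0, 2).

Answer: (0, 2)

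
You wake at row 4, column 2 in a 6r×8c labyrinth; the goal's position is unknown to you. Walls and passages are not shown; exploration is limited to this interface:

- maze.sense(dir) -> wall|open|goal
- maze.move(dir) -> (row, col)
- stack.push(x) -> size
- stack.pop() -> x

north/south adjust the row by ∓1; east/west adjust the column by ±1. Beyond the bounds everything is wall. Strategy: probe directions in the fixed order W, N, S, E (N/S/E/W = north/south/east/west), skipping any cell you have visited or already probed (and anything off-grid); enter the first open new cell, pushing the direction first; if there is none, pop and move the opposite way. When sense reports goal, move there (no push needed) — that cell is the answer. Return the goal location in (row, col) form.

Do: maze.sense[dir: west]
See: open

Do: stack.push[x: west]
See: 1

Do: maze.move[dir: west]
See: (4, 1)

Do: maze.sense[dir: west]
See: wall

Do: maze.sense[dir: north]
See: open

Do: stack.push[x: north]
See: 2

Do: maze.move[dir: north]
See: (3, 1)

Do: maze.sense[dir: west]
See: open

Do: stack.push[x: west]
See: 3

Do: maze.move[dir: west]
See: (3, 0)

Do: maze.sense[dir: north]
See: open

Do: stack.push[x: north]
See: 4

Do: maze.move[dir: north]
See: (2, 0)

Do: maze.sense[dir: north]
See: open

Do: stack.push[x: north]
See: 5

Do: maze.move[dir: north]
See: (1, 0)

Do: maze.sense[dir: north]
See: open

Do: stack.push[x: north]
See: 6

Do: maze.move[dir: north]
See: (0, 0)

Do: maze.sense[dir: east]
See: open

Do: stack.push[x: east]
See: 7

Do: maze.move[dir: east]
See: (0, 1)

Do: maze.sense[dir: south]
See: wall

Do: maze.sense[dir: east]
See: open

Do: stack.push[x: east]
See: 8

Do: maze.move[dir: east]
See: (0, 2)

Do: maze.sense[dir: south]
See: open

Do: stack.push[x: south]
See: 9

Do: maze.move[dir: south]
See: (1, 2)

Do: maze.sense[dir: south]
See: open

Do: stack.push[x: south]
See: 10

Do: maze.move[dir: south]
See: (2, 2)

Do: maze.sense[dir: west]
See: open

Do: stack.push[x: west]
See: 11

Do: maze.move[dir: west]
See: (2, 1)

Do: stack.pop[]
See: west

Do: maze.move[dir: east]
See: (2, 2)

Do: maze.sense[dir: south]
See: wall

Do: maze.sense[dir: east]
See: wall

Do: stack.pop[]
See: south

Do: maze.move[dir: north]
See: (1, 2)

Do: maze.sense[dir: east]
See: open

Do: stack.push[x: east]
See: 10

Do: maze.move[dir: east]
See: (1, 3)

Do: maze.sense[dir: north]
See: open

Do: stack.push[x: north]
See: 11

Do: maze.move[dir: north]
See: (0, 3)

Do: maze.sense[dir: east]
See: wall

Do: stack.pop[]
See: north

Do: maze.move[dir: south]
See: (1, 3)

Do: maze.sense[dir: east]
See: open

Do: stack.push[x: east]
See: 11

Do: maze.move[dir: east]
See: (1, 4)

Do: maze.sense[dir: south]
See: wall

Do: maze.sense[dir: east]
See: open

Do: stack.push[x: east]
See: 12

Do: maze.move[dir: east]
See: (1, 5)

Do: maze.sense[dir: north]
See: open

Do: stack.push[x: north]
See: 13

Do: maze.move[dir: north]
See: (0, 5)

Do: maze.sense[dir: east]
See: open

Do: stack.push[x: east]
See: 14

Do: maze.move[dir: east]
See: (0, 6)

Do: maze.sense[dir: south]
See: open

Do: stack.push[x: south]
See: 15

Do: maze.move[dir: south]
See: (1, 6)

Do: maze.sense[dir: south]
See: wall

Do: maze.sense[dir: east]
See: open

Do: stack.push[x: east]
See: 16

Do: maze.move[dir: east]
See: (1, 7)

Do: maze.sense[dir: north]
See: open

Do: stack.push[x: north]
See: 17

Do: maze.move[dir: north]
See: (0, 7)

Do: stack.pop[]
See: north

Do: maze.move[dir: south]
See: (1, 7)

Do: maze.sense[dir: south]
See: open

Do: stack.push[x: south]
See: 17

Do: maze.move[dir: south]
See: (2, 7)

Do: maze.sense[dir: south]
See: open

Do: stack.push[x: south]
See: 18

Do: maze.move[dir: south]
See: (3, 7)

Do: maze.sense[dir: west]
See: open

Do: stack.push[x: west]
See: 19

Do: maze.move[dir: west]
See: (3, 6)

Do: maze.sense[dir: west]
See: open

Do: stack.push[x: west]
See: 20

Do: maze.move[dir: west]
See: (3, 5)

Do: maze.sense[dir: west]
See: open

Do: stack.push[x: west]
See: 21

Do: maze.move[dir: west]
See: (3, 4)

Do: maze.sense[dir: west]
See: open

Do: stack.push[x: west]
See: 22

Do: maze.move[dir: west]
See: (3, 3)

Do: maze.sense[dir: south]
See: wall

Do: stack.pop[]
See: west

Do: maze.move[dir: east]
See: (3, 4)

Do: maze.sense[dir: south]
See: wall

Do: stack.pop[]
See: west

Do: maze.move[dir: east]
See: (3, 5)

Do: maze.sense[dir: north]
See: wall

Do: maze.sense[dir: south]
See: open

Do: stack.push[x: south]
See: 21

Do: maze.move[dir: south]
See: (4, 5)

Do: maze.sense[dir: south]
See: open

Do: stack.push[x: south]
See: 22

Do: maze.move[dir: south]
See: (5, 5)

Do: maze.sense[dir: west]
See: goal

Do: maze.move[dir: west]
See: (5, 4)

Answer: (5, 4)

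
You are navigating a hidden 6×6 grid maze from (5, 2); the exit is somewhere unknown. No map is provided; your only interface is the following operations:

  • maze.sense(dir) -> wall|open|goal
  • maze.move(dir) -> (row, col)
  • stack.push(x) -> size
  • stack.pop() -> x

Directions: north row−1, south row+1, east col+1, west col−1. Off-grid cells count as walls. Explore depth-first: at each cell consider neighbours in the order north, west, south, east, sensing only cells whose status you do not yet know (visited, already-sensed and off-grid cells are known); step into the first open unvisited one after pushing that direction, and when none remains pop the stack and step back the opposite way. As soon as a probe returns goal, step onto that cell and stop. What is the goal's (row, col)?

I invoke maze.sense using dir='north', — result: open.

Calling stack.push using x='north', : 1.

I call maze.move using dir='north', giving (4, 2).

I use maze.sense using dir='north', yielding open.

I call stack.push using x='north', yielding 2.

I try maze.move using dir='north', and get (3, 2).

I try maze.sense using dir='north', and get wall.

Then maze.sense using dir='west', giving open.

Next I call stack.push using x='west', : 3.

Then maze.move using dir='west', giving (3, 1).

I use maze.sense using dir='north', and get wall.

I call maze.sense using dir='west', and get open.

Calling stack.push using x='west', giving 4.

I use maze.move using dir='west', and see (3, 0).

I try maze.sense using dir='north', giving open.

Then stack.push using x='north', and observe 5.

Next I call maze.move using dir='north', yielding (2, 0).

Then maze.sense using dir='north', yielding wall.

Using stack.pop, and see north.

I invoke maze.move using dir='south', : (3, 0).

I try maze.sense using dir='south', and observe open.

I invoke stack.push using x='south', giving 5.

I run maze.move using dir='south', and observe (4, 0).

I try maze.sense using dir='south', and see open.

I run stack.push using x='south', and see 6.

I call maze.move using dir='south', giving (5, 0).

I try maze.sense using dir='east', — result: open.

I use stack.push using x='east', → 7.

I call maze.move using dir='east', : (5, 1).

Using maze.sense using dir='north', giving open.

Using stack.push using x='north', and observe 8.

Now I run maze.move using dir='north', which returns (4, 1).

Calling stack.pop(), yielding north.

Next I call maze.move using dir='south', and see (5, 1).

Using stack.pop, which returns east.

Using maze.move using dir='west', : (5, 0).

Then stack.pop, giving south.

Next I call maze.move using dir='north', → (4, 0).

Next I call stack.pop, which returns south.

Next I call maze.move using dir='north', : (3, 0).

I use stack.pop(), which returns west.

Calling maze.move using dir='east', which returns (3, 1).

I use stack.pop(), — result: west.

Invoking maze.move using dir='east', which returns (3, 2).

I use maze.sense using dir='east', which returns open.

I try stack.push using x='east', yielding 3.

Invoking maze.move using dir='east', and get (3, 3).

I use maze.sense using dir='north', giving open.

I call stack.push using x='north', : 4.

Invoking maze.move using dir='north', and observe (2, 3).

I call maze.sense using dir='north', and get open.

Invoking stack.push using x='north', yielding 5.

Invoking maze.move using dir='north', which returns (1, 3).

Now I run maze.sense using dir='north', yielding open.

I invoke stack.push using x='north', and observe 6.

I use maze.move using dir='north', — result: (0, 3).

Next I call maze.sense using dir='west', giving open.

I run stack.push using x='west', — result: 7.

I invoke maze.move using dir='west', and see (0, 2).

Next I call maze.sense using dir='west', and observe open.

Now I run stack.push using x='west', : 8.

Then maze.move using dir='west', and observe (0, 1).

Next I call maze.sense using dir='west', — result: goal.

I invoke maze.move using dir='west', and get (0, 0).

Answer: (0, 0)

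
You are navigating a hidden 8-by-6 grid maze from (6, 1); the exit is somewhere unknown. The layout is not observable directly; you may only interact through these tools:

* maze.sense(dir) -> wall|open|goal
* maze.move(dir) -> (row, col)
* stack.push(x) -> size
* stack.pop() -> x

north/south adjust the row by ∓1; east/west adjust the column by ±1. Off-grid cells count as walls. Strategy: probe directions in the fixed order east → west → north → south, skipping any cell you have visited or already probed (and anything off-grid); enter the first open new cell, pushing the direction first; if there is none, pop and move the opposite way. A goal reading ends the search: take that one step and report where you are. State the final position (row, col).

==> maze.sense(dir→east)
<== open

==> stack.push(x→east)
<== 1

==> maze.move(dir→east)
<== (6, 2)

==> maze.sense(dir→east)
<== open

==> stack.push(x→east)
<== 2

==> maze.move(dir→east)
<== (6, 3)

==> maze.sense(dir→east)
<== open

==> stack.push(x→east)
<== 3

==> maze.move(dir→east)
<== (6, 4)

==> maze.sense(dir→east)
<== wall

==> maze.sense(dir→north)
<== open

==> stack.push(x→north)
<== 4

==> maze.move(dir→north)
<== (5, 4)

==> maze.sense(dir→east)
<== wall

==> maze.sense(dir→west)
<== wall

==> maze.sense(dir→north)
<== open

==> stack.push(x→north)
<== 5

==> maze.move(dir→north)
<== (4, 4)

==> maze.sense(dir→east)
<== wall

==> maze.sense(dir→west)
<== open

==> stack.push(x→west)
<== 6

==> maze.move(dir→west)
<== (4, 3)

==> maze.sense(dir→west)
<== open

==> stack.push(x→west)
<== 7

==> maze.move(dir→west)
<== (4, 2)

==> maze.sense(dir→west)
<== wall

==> maze.sense(dir→north)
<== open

==> stack.push(x→north)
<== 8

==> maze.move(dir→north)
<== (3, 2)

==> maze.sense(dir→east)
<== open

==> stack.push(x→east)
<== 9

==> maze.move(dir→east)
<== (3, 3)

==> maze.sense(dir→east)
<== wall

==> maze.sense(dir→north)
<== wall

==> stack.pop()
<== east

==> maze.move(dir→west)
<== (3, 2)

==> maze.sense(dir→west)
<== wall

==> maze.sense(dir→north)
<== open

==> stack.push(x→north)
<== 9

==> maze.move(dir→north)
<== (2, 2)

==> maze.sense(dir→west)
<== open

==> stack.push(x→west)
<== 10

==> maze.move(dir→west)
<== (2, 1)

==> maze.sense(dir→west)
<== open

==> stack.push(x→west)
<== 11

==> maze.move(dir→west)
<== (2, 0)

==> maze.sense(dir→north)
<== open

==> stack.push(x→north)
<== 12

==> maze.move(dir→north)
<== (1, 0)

==> maze.sense(dir→east)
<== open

==> stack.push(x→east)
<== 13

==> maze.move(dir→east)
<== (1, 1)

==> maze.sense(dir→east)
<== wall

==> maze.sense(dir→north)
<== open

==> stack.push(x→north)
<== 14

==> maze.move(dir→north)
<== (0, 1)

==> maze.sense(dir→east)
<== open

==> stack.push(x→east)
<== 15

==> maze.move(dir→east)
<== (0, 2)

==> maze.sense(dir→east)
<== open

==> stack.push(x→east)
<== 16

==> maze.move(dir→east)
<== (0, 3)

==> maze.sense(dir→east)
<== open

==> stack.push(x→east)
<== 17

==> maze.move(dir→east)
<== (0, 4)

==> maze.sense(dir→east)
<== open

==> stack.push(x→east)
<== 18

==> maze.move(dir→east)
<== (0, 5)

==> maze.sense(dir→south)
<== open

==> stack.push(x→south)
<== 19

==> maze.move(dir→south)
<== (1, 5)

==> maze.sense(dir→west)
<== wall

==> maze.sense(dir→south)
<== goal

==> maze.move(dir→south)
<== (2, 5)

Answer: (2, 5)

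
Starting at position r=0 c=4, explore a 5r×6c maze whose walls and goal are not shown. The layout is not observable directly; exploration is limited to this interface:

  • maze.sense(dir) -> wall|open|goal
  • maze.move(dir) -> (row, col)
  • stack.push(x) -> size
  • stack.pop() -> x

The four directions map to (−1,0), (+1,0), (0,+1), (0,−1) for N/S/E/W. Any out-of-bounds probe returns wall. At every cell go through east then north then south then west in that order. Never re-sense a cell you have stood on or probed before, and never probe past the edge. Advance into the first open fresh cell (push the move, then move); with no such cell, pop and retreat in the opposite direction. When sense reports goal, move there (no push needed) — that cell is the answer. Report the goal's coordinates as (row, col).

·→ sense(dir→east)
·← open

·→ push(x→east)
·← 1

·→ move(dir→east)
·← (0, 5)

·→ sense(dir→south)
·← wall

·→ pop()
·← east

·→ move(dir→west)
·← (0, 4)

·→ sense(dir→south)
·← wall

·→ sense(dir→west)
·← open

·→ push(x→west)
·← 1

·→ move(dir→west)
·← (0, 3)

·→ sense(dir→south)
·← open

·→ push(x→south)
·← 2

·→ move(dir→south)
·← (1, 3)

·→ sense(dir→south)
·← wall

·→ sense(dir→west)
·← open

·→ push(x→west)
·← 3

·→ move(dir→west)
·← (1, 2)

·→ sense(dir→north)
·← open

·→ push(x→north)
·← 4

·→ move(dir→north)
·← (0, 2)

·→ sense(dir→west)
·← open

·→ push(x→west)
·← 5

·→ move(dir→west)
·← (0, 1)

·→ sense(dir→south)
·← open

·→ push(x→south)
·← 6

·→ move(dir→south)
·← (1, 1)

·→ sense(dir→south)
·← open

·→ push(x→south)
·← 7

·→ move(dir→south)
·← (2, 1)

·→ sense(dir→east)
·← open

·→ push(x→east)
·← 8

·→ move(dir→east)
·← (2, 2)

·→ sense(dir→south)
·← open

·→ push(x→south)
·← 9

·→ move(dir→south)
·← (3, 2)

·→ sense(dir→east)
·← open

·→ push(x→east)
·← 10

·→ move(dir→east)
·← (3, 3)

·→ sense(dir→east)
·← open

·→ push(x→east)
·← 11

·→ move(dir→east)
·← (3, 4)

·→ sense(dir→east)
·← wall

·→ sense(dir→north)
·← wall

·→ sense(dir→south)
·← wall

·→ pop()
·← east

·→ move(dir→west)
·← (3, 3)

·→ sense(dir→south)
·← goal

·→ move(dir→south)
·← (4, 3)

Answer: (4, 3)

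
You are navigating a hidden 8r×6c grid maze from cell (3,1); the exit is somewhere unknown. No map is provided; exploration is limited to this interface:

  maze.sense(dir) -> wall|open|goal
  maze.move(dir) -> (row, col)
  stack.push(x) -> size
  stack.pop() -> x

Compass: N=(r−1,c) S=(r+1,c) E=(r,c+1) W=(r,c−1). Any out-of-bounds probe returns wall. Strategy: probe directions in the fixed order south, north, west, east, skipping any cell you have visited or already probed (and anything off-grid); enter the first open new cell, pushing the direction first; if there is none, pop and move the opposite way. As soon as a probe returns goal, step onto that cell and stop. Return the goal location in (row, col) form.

;; 1. maze.sense(dir: south) ~> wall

;; 2. maze.sense(dir: north) ~> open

;; 3. stack.push(x: north) ~> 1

;; 4. maze.move(dir: north) ~> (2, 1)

;; 5. maze.sense(dir: north) ~> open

;; 6. stack.push(x: north) ~> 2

;; 7. maze.move(dir: north) ~> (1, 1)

;; 8. maze.sense(dir: north) ~> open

;; 9. stack.push(x: north) ~> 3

;; 10. maze.move(dir: north) ~> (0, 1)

;; 11. maze.sense(dir: west) ~> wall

;; 12. maze.sense(dir: east) ~> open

;; 13. stack.push(x: east) ~> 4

;; 14. maze.move(dir: east) ~> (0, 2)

;; 15. maze.sense(dir: south) ~> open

;; 16. stack.push(x: south) ~> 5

;; 17. maze.move(dir: south) ~> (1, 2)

;; 18. maze.sense(dir: south) ~> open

;; 19. stack.push(x: south) ~> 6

;; 20. maze.move(dir: south) ~> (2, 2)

;; 21. maze.sense(dir: south) ~> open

;; 22. stack.push(x: south) ~> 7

;; 23. maze.move(dir: south) ~> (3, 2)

;; 24. maze.sense(dir: south) ~> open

;; 25. stack.push(x: south) ~> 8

;; 26. maze.move(dir: south) ~> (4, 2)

;; 27. maze.sense(dir: south) ~> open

;; 28. stack.push(x: south) ~> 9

;; 29. maze.move(dir: south) ~> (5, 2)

;; 30. maze.sense(dir: south) ~> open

;; 31. stack.push(x: south) ~> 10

;; 32. maze.move(dir: south) ~> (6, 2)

;; 33. maze.sense(dir: south) ~> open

;; 34. stack.push(x: south) ~> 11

;; 35. maze.move(dir: south) ~> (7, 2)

;; 36. maze.sense(dir: west) ~> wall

;; 37. maze.sense(dir: east) ~> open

;; 38. stack.push(x: east) ~> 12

;; 39. maze.move(dir: east) ~> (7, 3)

;; 40. maze.sense(dir: north) ~> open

;; 41. stack.push(x: north) ~> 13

;; 42. maze.move(dir: north) ~> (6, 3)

;; 43. maze.sense(dir: north) ~> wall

;; 44. maze.sense(dir: east) ~> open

;; 45. stack.push(x: east) ~> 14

;; 46. maze.move(dir: east) ~> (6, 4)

;; 47. maze.sense(dir: south) ~> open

;; 48. stack.push(x: south) ~> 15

;; 49. maze.move(dir: south) ~> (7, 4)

;; 50. maze.sense(dir: east) ~> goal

;; 51. maze.move(dir: east) ~> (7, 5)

Answer: (7, 5)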